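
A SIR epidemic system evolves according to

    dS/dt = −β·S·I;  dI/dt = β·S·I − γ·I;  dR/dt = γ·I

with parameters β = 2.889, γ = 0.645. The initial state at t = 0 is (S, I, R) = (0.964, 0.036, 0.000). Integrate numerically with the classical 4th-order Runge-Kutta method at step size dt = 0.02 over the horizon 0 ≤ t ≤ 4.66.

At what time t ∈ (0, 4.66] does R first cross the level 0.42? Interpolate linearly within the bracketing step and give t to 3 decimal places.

t=0.000: state=(0.964, 0.036, 0.000)
step 1 (dt=0.02): k1=(-0.100, 0.077, 0.023), k2=(-0.102, 0.079, 0.024), k3=(-0.102, 0.079, 0.024), k4=(-0.104, 0.080, 0.024); state += dt/6·(k1+2k2+2k3+k4)
t=0.020: state=(0.962, 0.038, 0.000)
t=0.040: state=(0.960, 0.039, 0.001)
t=0.060: state=(0.958, 0.041, 0.001)
continuing one RK4 step at a time; state shown every 10 steps (Δt=0.2):
t=0.200: state=(0.939, 0.055, 0.006)
t=0.400: state=(0.903, 0.082, 0.015)
t=0.600: state=(0.853, 0.120, 0.027)
t=0.800: state=(0.785, 0.169, 0.046)
t=1.000: state=(0.700, 0.229, 0.072)
t=1.200: state=(0.602, 0.293, 0.105)
t=1.400: state=(0.499, 0.354, 0.147)
t=1.600: state=(0.401, 0.403, 0.196)
t=1.800: state=(0.314, 0.436, 0.250)
t=2.000: state=(0.243, 0.449, 0.308)
t=2.200: state=(0.187, 0.447, 0.366)
t=2.380: state=(0.149, 0.434, 0.417)
next step: t=2.400: state=(0.145, 0.432, 0.422) — R has crossed 0.42
linear interpolation between t=2.380 (0.41687) and t=2.400 (0.42246) → t≈2.391

t = 2.391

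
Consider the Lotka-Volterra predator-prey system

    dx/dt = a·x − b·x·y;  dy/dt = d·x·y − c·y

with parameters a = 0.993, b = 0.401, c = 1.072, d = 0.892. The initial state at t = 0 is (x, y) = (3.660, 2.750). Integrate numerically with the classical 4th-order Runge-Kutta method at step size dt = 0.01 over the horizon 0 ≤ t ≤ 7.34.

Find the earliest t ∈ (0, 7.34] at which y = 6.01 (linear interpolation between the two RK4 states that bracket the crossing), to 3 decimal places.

t=0.000: state=(3.660, 2.750)
step 1 (dt=0.01): k1=(-0.402, 6.030), k2=(-0.446, 6.091), k3=(-0.446, 6.091), k4=(-0.490, 6.152); state += dt/6·(k1+2k2+2k3+k4)
t=0.010: state=(3.656, 2.811)
t=0.020: state=(3.650, 2.873)
t=0.030: state=(3.644, 2.936)
continuing one RK4 step at a time; state shown every 25 steps (Δt=0.25):
t=0.250: state=(3.262, 4.603)
t=0.410: state=(2.724, 5.955)
next step: t=0.420: state=(2.686, 6.036) — y has crossed 6.01
linear interpolation between t=0.410 (5.95540) and t=0.420 (6.03581) → t≈0.417

t = 0.417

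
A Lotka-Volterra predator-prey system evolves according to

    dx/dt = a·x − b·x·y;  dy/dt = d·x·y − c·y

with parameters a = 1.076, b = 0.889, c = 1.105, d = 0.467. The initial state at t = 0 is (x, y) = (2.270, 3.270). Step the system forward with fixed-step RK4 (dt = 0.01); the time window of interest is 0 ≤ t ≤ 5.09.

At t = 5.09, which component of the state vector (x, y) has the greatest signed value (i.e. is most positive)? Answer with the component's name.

t=0.000: state=(2.270, 3.270)
step 1 (dt=0.01): k1=(-4.156, -0.147), k2=(-4.117, -0.179), k3=(-4.117, -0.178), k4=(-4.078, -0.210); state += dt/6·(k1+2k2+2k3+k4)
t=0.010: state=(2.229, 3.268)
t=0.020: state=(2.188, 3.266)
t=0.030: state=(2.149, 3.263)
continuing one RK4 step at a time; state shown every 20 steps (Δt=0.2):
t=0.200: state=(1.589, 3.132)
t=0.400: state=(1.156, 2.850)
t=0.600: state=(0.890, 2.511)
t=0.800: state=(0.728, 2.170)
t=1.000: state=(0.632, 1.853)
t=1.200: state=(0.578, 1.571)
t=1.400: state=(0.554, 1.328)
t=1.600: state=(0.553, 1.121)
t=1.800: state=(0.571, 0.947)
t=2.000: state=(0.606, 0.802)
t=2.200: state=(0.659, 0.682)
t=2.400: state=(0.731, 0.583)
t=2.600: state=(0.823, 0.503)
t=2.800: state=(0.939, 0.438)
t=3.000: state=(1.082, 0.385)
t=3.200: state=(1.258, 0.345)
t=3.400: state=(1.472, 0.314)
t=3.600: state=(1.729, 0.292)
t=3.800: state=(2.039, 0.279)
t=4.000: state=(2.407, 0.275)
t=4.200: state=(2.841, 0.282)
t=4.400: state=(3.346, 0.301)
t=4.600: state=(3.921, 0.339)
t=4.800: state=(4.554, 0.404)
t=5.000: state=(5.211, 0.511)
t=5.090: state=(5.497, 0.579)
compare at T: x=5.497, y=0.579

largest component: x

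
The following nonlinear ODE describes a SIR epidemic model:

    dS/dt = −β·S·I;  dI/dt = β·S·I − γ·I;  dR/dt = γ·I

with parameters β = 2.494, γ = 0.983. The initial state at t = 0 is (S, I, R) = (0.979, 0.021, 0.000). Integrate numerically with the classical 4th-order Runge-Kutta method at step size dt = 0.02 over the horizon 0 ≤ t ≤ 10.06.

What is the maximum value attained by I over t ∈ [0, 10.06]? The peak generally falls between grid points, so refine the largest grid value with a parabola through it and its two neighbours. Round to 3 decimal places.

max I = 0.247

t=0.000: state=(0.979, 0.021, 0.000)
step 1 (dt=0.02): k1=(-0.051, 0.031, 0.021), k2=(-0.052, 0.031, 0.021), k3=(-0.052, 0.031, 0.021), k4=(-0.053, 0.031, 0.021); state += dt/6·(k1+2k2+2k3+k4)
t=0.020: state=(0.978, 0.022, 0.000)
t=0.040: state=(0.977, 0.022, 0.001)
t=0.060: state=(0.976, 0.023, 0.001)
continuing one RK4 step at a time; state shown every 25 steps (Δt=0.5):
t=0.500: state=(0.942, 0.043, 0.015)
t=1.000: state=(0.874, 0.081, 0.045)
t=1.500: state=(0.763, 0.139, 0.098)
t=2.000: state=(0.617, 0.201, 0.182)
t=2.500: state=(0.467, 0.241, 0.292)
t=3.000: state=(0.343, 0.244, 0.413)
t=3.500: state=(0.257, 0.216, 0.527)
t=4.000: state=(0.201, 0.175, 0.623)
t=4.500: state=(0.166, 0.135, 0.699)
t=5.000: state=(0.144, 0.100, 0.757)
t=5.500: state=(0.129, 0.072, 0.799)
t=6.000: state=(0.120, 0.052, 0.829)
t=6.500: state=(0.113, 0.037, 0.850)
t=7.000: state=(0.109, 0.026, 0.865)
t=7.500: state=(0.106, 0.018, 0.876)
t=8.000: state=(0.104, 0.013, 0.883)
t=8.500: state=(0.103, 0.009, 0.889)
t=9.000: state=(0.102, 0.006, 0.892)
t=9.500: state=(0.101, 0.004, 0.895)
t=10.000: state=(0.101, 0.003, 0.896)
t=10.060: state=(0.101, 0.003, 0.897)
largest grid value and its neighbours: I(2.760)=0.24724, I(2.780)=0.24725, I(2.800)=0.24721
parabola through these three points peaks at t≈2.776 with I≈0.24726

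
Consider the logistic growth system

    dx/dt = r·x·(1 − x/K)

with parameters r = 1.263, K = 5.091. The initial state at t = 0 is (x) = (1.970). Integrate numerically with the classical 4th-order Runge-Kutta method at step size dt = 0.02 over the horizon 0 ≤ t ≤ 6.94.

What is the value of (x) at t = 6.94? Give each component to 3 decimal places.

t=0.000: state=(1.970)
step 1 (dt=0.02): k1=(1.525), k2=(1.530), k3=(1.530), k4=(1.534); state += dt/6·(k1+2k2+2k3+k4)
t=0.020: state=(2.001)
t=0.040: state=(2.031)
t=0.060: state=(2.062)
continuing one RK4 step at a time; state shown every 25 steps (Δt=0.5):
t=0.500: state=(2.763)
t=1.000: state=(3.516)
t=1.500: state=(4.111)
t=2.000: state=(4.518)
t=2.500: state=(4.770)
t=3.000: state=(4.915)
t=3.500: state=(4.996)
t=4.000: state=(5.040)
t=4.500: state=(5.064)
t=5.000: state=(5.076)
t=5.500: state=(5.083)
t=6.000: state=(5.087)
t=6.500: state=(5.089)
t=6.940: state=(5.090)

(x) = (5.090)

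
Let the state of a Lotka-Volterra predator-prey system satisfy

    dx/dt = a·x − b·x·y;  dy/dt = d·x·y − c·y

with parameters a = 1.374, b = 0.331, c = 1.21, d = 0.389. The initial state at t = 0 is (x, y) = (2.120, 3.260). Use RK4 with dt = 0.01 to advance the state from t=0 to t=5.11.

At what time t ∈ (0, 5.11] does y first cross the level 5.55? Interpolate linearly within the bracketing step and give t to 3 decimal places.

t = 2.672

t=0.000: state=(2.120, 3.260)
step 1 (dt=0.01): k1=(0.625, -1.256), k2=(0.631, -1.250), k3=(0.631, -1.250), k4=(0.636, -1.243); state += dt/6·(k1+2k2+2k3+k4)
t=0.010: state=(2.126, 3.248)
t=0.020: state=(2.133, 3.235)
t=0.030: state=(2.139, 3.223)
continuing one RK4 step at a time; state shown every 20 steps (Δt=0.2):
t=0.200: state=(2.266, 3.035)
t=0.400: state=(2.455, 2.862)
t=0.600: state=(2.685, 2.743)
t=0.800: state=(2.954, 2.681)
t=1.000: state=(3.257, 2.680)
t=1.200: state=(3.584, 2.745)
t=1.400: state=(3.918, 2.885)
t=1.600: state=(4.230, 3.110)
t=1.800: state=(4.487, 3.429)
t=2.000: state=(4.645, 3.843)
t=2.200: state=(4.665, 4.338)
t=2.400: state=(4.527, 4.875)
t=2.600: state=(4.241, 5.387)
t=2.670: state=(4.113, 5.546)
next step: t=2.680: state=(4.094, 5.567) — y has crossed 5.55
linear interpolation between t=2.670 (5.54600) and t=2.680 (5.56747) → t≈2.672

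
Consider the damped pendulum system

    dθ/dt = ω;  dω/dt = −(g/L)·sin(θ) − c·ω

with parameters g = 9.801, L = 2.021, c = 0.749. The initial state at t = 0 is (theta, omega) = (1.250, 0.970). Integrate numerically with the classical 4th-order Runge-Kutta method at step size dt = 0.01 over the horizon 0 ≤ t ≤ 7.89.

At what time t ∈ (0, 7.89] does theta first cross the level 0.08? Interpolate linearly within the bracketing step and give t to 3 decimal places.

t=0.000: state=(1.250, 0.970)
step 1 (dt=0.01): k1=(0.970, -5.329), k2=(0.943, -5.316), k3=(0.943, -5.316), k4=(0.917, -5.303); state += dt/6·(k1+2k2+2k3+k4)
t=0.010: state=(1.259, 0.917)
t=0.020: state=(1.268, 0.864)
t=0.030: state=(1.277, 0.811)
continuing one RK4 step at a time; state shown every 50 steps (Δt=0.5):
t=0.500: state=(1.136, -1.269)
t=1.000: state=(0.210, -2.096)
t=1.060: state=(0.086, -2.046)
next step: t=1.070: state=(0.065, -2.034) — theta has crossed 0.08
linear interpolation between t=1.060 (0.08570) and t=1.070 (0.06530) → t≈1.063

t = 1.063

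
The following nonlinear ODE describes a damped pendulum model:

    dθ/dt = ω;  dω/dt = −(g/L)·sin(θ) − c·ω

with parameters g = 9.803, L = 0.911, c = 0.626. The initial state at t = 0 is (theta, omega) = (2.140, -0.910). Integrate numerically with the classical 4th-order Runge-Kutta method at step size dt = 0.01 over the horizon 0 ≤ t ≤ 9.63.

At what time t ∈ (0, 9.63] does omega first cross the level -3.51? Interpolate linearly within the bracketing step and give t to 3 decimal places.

t = 0.299

t=0.000: state=(2.140, -0.910)
step 1 (dt=0.01): k1=(-0.910, -8.494), k2=(-0.952, -8.494), k3=(-0.952, -8.495), k4=(-0.995, -8.496); state += dt/6·(k1+2k2+2k3+k4)
t=0.010: state=(2.130, -0.995)
t=0.020: state=(2.120, -1.080)
t=0.030: state=(2.109, -1.165)
t=0.290: state=(1.513, -3.433)
next step: t=0.300: state=(1.478, -3.518) — omega has crossed -3.51
linear interpolation between t=0.290 (-3.43292) and t=0.300 (-3.51846) → t≈0.299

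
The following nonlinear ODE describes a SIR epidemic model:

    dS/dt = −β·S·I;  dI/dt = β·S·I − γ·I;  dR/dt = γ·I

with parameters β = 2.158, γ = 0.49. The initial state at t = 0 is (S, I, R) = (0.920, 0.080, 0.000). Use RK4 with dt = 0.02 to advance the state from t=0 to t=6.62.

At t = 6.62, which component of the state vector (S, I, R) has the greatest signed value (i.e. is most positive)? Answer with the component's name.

t=0.000: state=(0.920, 0.080, 0.000)
step 1 (dt=0.02): k1=(-0.159, 0.120, 0.039), k2=(-0.161, 0.121, 0.040), k3=(-0.161, 0.121, 0.040), k4=(-0.163, 0.123, 0.040); state += dt/6·(k1+2k2+2k3+k4)
t=0.020: state=(0.917, 0.082, 0.001)
t=0.040: state=(0.913, 0.085, 0.002)
t=0.060: state=(0.910, 0.087, 0.002)
continuing one RK4 step at a time; state shown every 25 steps (Δt=0.5):
t=0.500: state=(0.811, 0.160, 0.029)
t=1.000: state=(0.642, 0.276, 0.082)
t=1.500: state=(0.448, 0.389, 0.164)
t=2.000: state=(0.283, 0.449, 0.268)
t=2.500: state=(0.174, 0.448, 0.379)
t=3.000: state=(0.109, 0.407, 0.484)
t=3.500: state=(0.073, 0.351, 0.577)
t=4.000: state=(0.051, 0.293, 0.656)
t=4.500: state=(0.038, 0.241, 0.721)
t=5.000: state=(0.030, 0.195, 0.774)
t=5.500: state=(0.025, 0.158, 0.817)
t=6.000: state=(0.022, 0.126, 0.852)
t=6.500: state=(0.019, 0.101, 0.880)
t=6.620: state=(0.019, 0.096, 0.885)
compare at T: S=0.019, I=0.096, R=0.885

largest component: R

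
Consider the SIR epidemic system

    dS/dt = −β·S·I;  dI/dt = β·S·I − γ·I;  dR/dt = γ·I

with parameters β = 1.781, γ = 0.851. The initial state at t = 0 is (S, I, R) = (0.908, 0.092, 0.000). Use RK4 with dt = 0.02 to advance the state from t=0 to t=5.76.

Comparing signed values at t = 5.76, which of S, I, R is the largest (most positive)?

largest component: R

t=0.000: state=(0.908, 0.092, 0.000)
step 1 (dt=0.02): k1=(-0.149, 0.070, 0.078), k2=(-0.150, 0.071, 0.079), k3=(-0.150, 0.071, 0.079), k4=(-0.151, 0.071, 0.079); state += dt/6·(k1+2k2+2k3+k4)
t=0.020: state=(0.905, 0.093, 0.002)
t=0.040: state=(0.902, 0.095, 0.003)
t=0.060: state=(0.899, 0.096, 0.005)
continuing one RK4 step at a time; state shown every 10 steps (Δt=0.2):
t=0.200: state=(0.876, 0.107, 0.017)
t=0.400: state=(0.841, 0.122, 0.036)
t=0.600: state=(0.803, 0.138, 0.059)
t=0.800: state=(0.763, 0.154, 0.083)
t=1.000: state=(0.720, 0.169, 0.111)
t=1.200: state=(0.676, 0.183, 0.141)
t=1.400: state=(0.632, 0.195, 0.173)
t=1.600: state=(0.589, 0.204, 0.207)
t=1.800: state=(0.547, 0.211, 0.242)
t=2.000: state=(0.507, 0.215, 0.279)
t=2.200: state=(0.469, 0.215, 0.315)
t=2.400: state=(0.435, 0.213, 0.352)
t=2.600: state=(0.403, 0.209, 0.388)
t=2.800: state=(0.375, 0.202, 0.423)
t=3.000: state=(0.349, 0.194, 0.457)
t=3.200: state=(0.326, 0.185, 0.489)
t=3.400: state=(0.306, 0.174, 0.519)
t=3.600: state=(0.288, 0.164, 0.548)
t=3.800: state=(0.273, 0.152, 0.575)
t=4.000: state=(0.259, 0.141, 0.600)
t=4.200: state=(0.246, 0.130, 0.623)
t=4.400: state=(0.236, 0.120, 0.644)
t=4.600: state=(0.226, 0.110, 0.664)
t=4.800: state=(0.218, 0.100, 0.682)
t=5.000: state=(0.211, 0.091, 0.698)
t=5.200: state=(0.204, 0.083, 0.713)
t=5.400: state=(0.199, 0.075, 0.726)
t=5.600: state=(0.194, 0.068, 0.739)
t=5.760: state=(0.190, 0.063, 0.747)
compare at T: S=0.190, I=0.063, R=0.747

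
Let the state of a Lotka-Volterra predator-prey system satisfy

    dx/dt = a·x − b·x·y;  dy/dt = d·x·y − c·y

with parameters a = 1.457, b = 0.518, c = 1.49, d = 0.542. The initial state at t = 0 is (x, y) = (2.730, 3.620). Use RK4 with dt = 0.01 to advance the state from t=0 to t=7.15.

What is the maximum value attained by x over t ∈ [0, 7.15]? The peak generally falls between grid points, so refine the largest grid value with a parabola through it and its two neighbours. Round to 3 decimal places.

max x = 3.529

t=0.000: state=(2.730, 3.620)
step 1 (dt=0.01): k1=(-1.142, -0.037), k2=(-1.139, -0.049), k3=(-1.139, -0.049), k4=(-1.136, -0.060); state += dt/6·(k1+2k2+2k3+k4)
t=0.010: state=(2.719, 3.620)
t=0.020: state=(2.707, 3.619)
t=0.030: state=(2.696, 3.618)
continuing one RK4 step at a time; state shown every 25 steps (Δt=0.25):
t=0.250: state=(2.468, 3.545)
t=0.500: state=(2.269, 3.364)
t=0.750: state=(2.145, 3.123)
t=1.000: state=(2.095, 2.865)
t=1.250: state=(2.114, 2.624)
t=1.500: state=(2.197, 2.419)
t=1.750: state=(2.336, 2.265)
t=2.000: state=(2.525, 2.168)
t=2.250: state=(2.753, 2.135)
t=2.500: state=(3.000, 2.172)
t=2.750: state=(3.239, 2.285)
t=3.000: state=(3.428, 2.475)
t=3.250: state=(3.524, 2.735)
t=3.500: state=(3.492, 3.036)
t=3.750: state=(3.328, 3.325)
t=4.000: state=(3.068, 3.536)
t=4.250: state=(2.775, 3.620)
t=4.500: state=(2.505, 3.565)
t=4.750: state=(2.295, 3.397)
t=5.000: state=(2.159, 3.162)
t=5.250: state=(2.098, 2.905)
t=5.500: state=(2.107, 2.659)
t=5.750: state=(2.180, 2.448)
t=6.000: state=(2.311, 2.285)
t=6.250: state=(2.493, 2.179)
t=6.500: state=(2.716, 2.136)
t=6.750: state=(2.962, 2.162)
t=7.000: state=(3.204, 2.262)
t=7.150: state=(3.332, 2.360)
largest grid value and its neighbours: x(3.310)=3.52881, x(3.320)=3.52884, x(3.330)=3.52865
parabola through these three points peaks at t≈3.316 with x≈3.52885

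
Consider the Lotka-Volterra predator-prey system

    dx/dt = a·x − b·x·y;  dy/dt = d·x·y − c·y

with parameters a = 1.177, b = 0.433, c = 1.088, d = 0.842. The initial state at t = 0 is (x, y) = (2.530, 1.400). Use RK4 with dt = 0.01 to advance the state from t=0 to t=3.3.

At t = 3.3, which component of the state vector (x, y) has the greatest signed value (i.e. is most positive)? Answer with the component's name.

largest component: y

t=0.000: state=(2.530, 1.400)
step 1 (dt=0.01): k1=(1.444, 1.459), k2=(1.440, 1.475), k3=(1.440, 1.475), k4=(1.436, 1.492); state += dt/6·(k1+2k2+2k3+k4)
t=0.010: state=(2.544, 1.415)
t=0.020: state=(2.559, 1.430)
t=0.030: state=(2.573, 1.445)
continuing one RK4 step at a time; state shown every 20 steps (Δt=0.2):
t=0.200: state=(2.795, 1.765)
t=0.400: state=(2.969, 2.310)
t=0.600: state=(2.980, 3.076)
t=0.800: state=(2.775, 4.029)
t=1.000: state=(2.372, 5.011)
t=1.200: state=(1.878, 5.768)
t=1.400: state=(1.416, 6.116)
t=1.600: state=(1.055, 6.048)
t=1.800: state=(0.802, 5.681)
t=2.000: state=(0.635, 5.153)
t=2.200: state=(0.527, 4.568)
t=2.400: state=(0.461, 3.991)
t=2.600: state=(0.422, 3.457)
t=2.800: state=(0.405, 2.981)
t=3.000: state=(0.403, 2.566)
t=3.200: state=(0.415, 2.211)
t=3.300: state=(0.425, 2.055)
compare at T: x=0.425, y=2.055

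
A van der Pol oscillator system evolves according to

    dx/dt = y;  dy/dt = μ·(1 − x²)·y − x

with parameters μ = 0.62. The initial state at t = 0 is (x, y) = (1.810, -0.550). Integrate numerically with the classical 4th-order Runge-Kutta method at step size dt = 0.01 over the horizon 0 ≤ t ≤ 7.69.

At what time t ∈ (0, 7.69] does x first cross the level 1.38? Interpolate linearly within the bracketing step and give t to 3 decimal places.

t=0.000: state=(1.810, -0.550)
step 1 (dt=0.01): k1=(-0.550, -1.034), k2=(-0.555, -1.027), k3=(-0.555, -1.027), k4=(-0.560, -1.021); state += dt/6·(k1+2k2+2k3+k4)
t=0.010: state=(1.804, -0.560)
t=0.020: state=(1.799, -0.570)
t=0.030: state=(1.793, -0.580)
continuing one RK4 step at a time; state shown every 25 steps (Δt=0.25):
t=0.250: state=(1.643, -0.777)
t=0.500: state=(1.424, -0.977)
t=0.540: state=(1.384, -1.010)
next step: t=0.550: state=(1.374, -1.018) — x has crossed 1.38
linear interpolation between t=0.540 (1.38377) and t=0.550 (1.37363) → t≈0.544

t = 0.544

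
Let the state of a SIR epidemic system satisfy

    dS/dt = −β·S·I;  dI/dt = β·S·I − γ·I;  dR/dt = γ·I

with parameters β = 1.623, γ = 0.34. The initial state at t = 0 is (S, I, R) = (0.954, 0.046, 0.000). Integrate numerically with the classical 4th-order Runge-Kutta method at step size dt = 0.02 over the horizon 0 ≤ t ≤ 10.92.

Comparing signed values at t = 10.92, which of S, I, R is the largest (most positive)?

largest component: R

t=0.000: state=(0.954, 0.046, 0.000)
step 1 (dt=0.02): k1=(-0.071, 0.056, 0.016), k2=(-0.072, 0.056, 0.016), k3=(-0.072, 0.056, 0.016), k4=(-0.073, 0.057, 0.016); state += dt/6·(k1+2k2+2k3+k4)
t=0.020: state=(0.953, 0.047, 0.000)
t=0.040: state=(0.951, 0.048, 0.001)
t=0.060: state=(0.950, 0.049, 0.001)
continuing one RK4 step at a time; state shown every 25 steps (Δt=0.5):
t=0.500: state=(0.907, 0.083, 0.011)
t=1.000: state=(0.829, 0.141, 0.029)
t=1.500: state=(0.716, 0.224, 0.060)
t=2.000: state=(0.574, 0.319, 0.106)
t=2.500: state=(0.428, 0.404, 0.168)
t=3.000: state=(0.301, 0.457, 0.242)
t=3.500: state=(0.206, 0.473, 0.321)
t=4.000: state=(0.141, 0.458, 0.401)
t=4.500: state=(0.098, 0.426, 0.476)
t=5.000: state=(0.071, 0.384, 0.545)
t=5.500: state=(0.053, 0.341, 0.607)
t=6.000: state=(0.041, 0.298, 0.661)
t=6.500: state=(0.032, 0.259, 0.708)
t=7.000: state=(0.027, 0.224, 0.749)
t=7.500: state=(0.023, 0.193, 0.785)
t=8.000: state=(0.019, 0.165, 0.815)
t=8.500: state=(0.017, 0.142, 0.841)
t=9.000: state=(0.015, 0.121, 0.863)
t=9.500: state=(0.014, 0.103, 0.882)
t=10.000: state=(0.013, 0.088, 0.899)
t=10.500: state=(0.012, 0.075, 0.913)
t=10.920: state=(0.012, 0.066, 0.923)
compare at T: S=0.012, I=0.066, R=0.923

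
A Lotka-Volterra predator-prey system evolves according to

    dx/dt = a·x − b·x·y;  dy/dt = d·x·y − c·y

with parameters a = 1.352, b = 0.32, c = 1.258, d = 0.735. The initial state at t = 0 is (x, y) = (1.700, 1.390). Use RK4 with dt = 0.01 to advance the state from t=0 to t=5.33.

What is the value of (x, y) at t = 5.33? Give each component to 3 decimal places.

(x, y) = (1.927, 1.404)

t=0.000: state=(1.700, 1.390)
step 1 (dt=0.01): k1=(1.542, -0.012), k2=(1.549, -0.004), k3=(1.549, -0.004), k4=(1.556, 0.004); state += dt/6·(k1+2k2+2k3+k4)
t=0.010: state=(1.715, 1.390)
t=0.020: state=(1.731, 1.390)
t=0.030: state=(1.747, 1.390)
continuing one RK4 step at a time; state shown every 20 steps (Δt=0.2):
t=0.200: state=(2.037, 1.421)
t=0.400: state=(2.430, 1.534)
t=0.600: state=(2.868, 1.760)
t=0.800: state=(3.319, 2.156)
t=1.000: state=(3.716, 2.815)
t=1.200: state=(3.943, 3.855)
t=1.400: state=(3.859, 5.343)
t=1.600: state=(3.396, 7.112)
t=1.800: state=(2.679, 8.657)
t=2.000: state=(1.957, 9.452)
t=2.200: state=(1.398, 9.383)
t=2.400: state=(1.025, 8.700)
t=2.600: state=(0.793, 7.721)
t=2.800: state=(0.656, 6.672)
t=3.000: state=(0.579, 5.678)
t=3.200: state=(0.543, 4.793)
t=3.400: state=(0.537, 4.033)
t=3.600: state=(0.555, 3.397)
t=3.800: state=(0.596, 2.874)
t=4.000: state=(0.659, 2.450)
t=4.200: state=(0.747, 2.112)
t=4.400: state=(0.862, 1.847)
t=4.600: state=(1.011, 1.648)
t=4.800: state=(1.198, 1.506)
t=5.000: state=(1.430, 1.420)
t=5.200: state=(1.713, 1.390)
t=5.330: state=(1.927, 1.404)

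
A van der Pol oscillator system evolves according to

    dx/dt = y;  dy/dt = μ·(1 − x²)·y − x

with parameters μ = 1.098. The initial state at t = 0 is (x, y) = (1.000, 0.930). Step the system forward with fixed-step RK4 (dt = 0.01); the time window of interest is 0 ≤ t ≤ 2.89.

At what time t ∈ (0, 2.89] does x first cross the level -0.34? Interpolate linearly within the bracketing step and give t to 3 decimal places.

t=0.000: state=(1.000, 0.930)
step 1 (dt=0.01): k1=(0.930, -1.000), k2=(0.925, -1.014), k3=(0.925, -1.014), k4=(0.920, -1.028); state += dt/6·(k1+2k2+2k3+k4)
t=0.010: state=(1.009, 0.920)
t=0.020: state=(1.018, 0.909)
t=0.030: state=(1.027, 0.899)
continuing one RK4 step at a time; state shown every 10 steps (Δt=0.1):
t=0.100: state=(1.088, 0.817)
t=0.200: state=(1.163, 0.682)
t=0.300: state=(1.224, 0.534)
t=0.400: state=(1.269, 0.382)
t=0.500: state=(1.300, 0.231)
t=0.600: state=(1.316, 0.088)
t=0.700: state=(1.318, -0.045)
t=0.800: state=(1.307, -0.168)
t=0.900: state=(1.285, -0.281)
t=1.000: state=(1.251, -0.386)
t=1.100: state=(1.208, -0.484)
t=1.200: state=(1.155, -0.579)
t=1.300: state=(1.092, -0.674)
t=1.400: state=(1.020, -0.770)
t=1.500: state=(0.938, -0.872)
t=1.600: state=(0.845, -0.982)
t=1.700: state=(0.741, -1.104)
t=1.800: state=(0.624, -1.241)
t=1.900: state=(0.492, -1.396)
t=2.000: state=(0.344, -1.572)
t=2.100: state=(0.177, -1.768)
t=2.200: state=(-0.010, -1.981)
t=2.300: state=(-0.219, -2.195)
t=2.350: state=(-0.331, -2.295)
next step: t=2.360: state=(-0.355, -2.314) — x has crossed -0.34
linear interpolation between t=2.350 (-0.33146) and t=2.360 (-0.35450) → t≈2.354

t = 2.354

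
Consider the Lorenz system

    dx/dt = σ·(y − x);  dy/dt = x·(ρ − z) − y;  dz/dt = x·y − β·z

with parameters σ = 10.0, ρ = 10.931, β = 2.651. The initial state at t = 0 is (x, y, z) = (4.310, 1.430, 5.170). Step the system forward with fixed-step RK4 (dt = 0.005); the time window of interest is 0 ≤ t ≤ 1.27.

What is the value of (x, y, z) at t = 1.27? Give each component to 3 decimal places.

(x, y, z) = (4.858, 5.880, 7.382)

t=0.000: state=(4.310, 1.430, 5.170)
step 1 (dt=0.005): k1=(-28.800, 23.400, -7.542), k2=(-27.495, 23.007, -7.347), k3=(-27.537, 23.024, -7.348), k4=(-26.272, 22.645, -7.162); state += dt/6·(k1+2k2+2k3+k4)
t=0.005: state=(4.172, 1.545, 5.133)
t=0.010: state=(4.047, 1.657, 5.098)
t=0.015: state=(3.933, 1.765, 5.065)
continuing one RK4 step at a time; state shown every 10 steps (Δt=0.05):
t=0.050: state=(3.402, 2.449, 4.873)
t=0.100: state=(3.213, 3.309, 4.709)
t=0.150: state=(3.429, 4.150, 4.702)
t=0.200: state=(3.900, 5.041, 4.907)
t=0.250: state=(4.550, 5.988, 5.391)
t=0.300: state=(5.319, 6.932, 6.221)
t=0.350: state=(6.134, 7.744, 7.430)
t=0.400: state=(6.886, 8.237, 8.964)
t=0.450: state=(7.434, 8.225, 10.638)
t=0.500: state=(7.638, 7.640, 12.143)
t=0.550: state=(7.430, 6.612, 13.167)
t=0.600: state=(6.855, 5.422, 13.549)
t=0.650: state=(6.056, 4.352, 13.339)
t=0.700: state=(5.206, 3.556, 12.717)
t=0.750: state=(4.441, 3.058, 11.877)
t=0.800: state=(3.837, 2.808, 10.965)
t=0.850: state=(3.413, 2.744, 10.070)
t=0.900: state=(3.161, 2.814, 9.244)
t=0.950: state=(3.059, 2.988, 8.517)
t=1.000: state=(3.084, 3.251, 7.906)
t=1.050: state=(3.221, 3.595, 7.429)
t=1.100: state=(3.456, 4.018, 7.101)
t=1.150: state=(3.780, 4.514, 6.942)
t=1.200: state=(4.186, 5.068, 6.975)
t=1.250: state=(4.657, 5.650, 7.221)
t=1.270: state=(4.858, 5.880, 7.382)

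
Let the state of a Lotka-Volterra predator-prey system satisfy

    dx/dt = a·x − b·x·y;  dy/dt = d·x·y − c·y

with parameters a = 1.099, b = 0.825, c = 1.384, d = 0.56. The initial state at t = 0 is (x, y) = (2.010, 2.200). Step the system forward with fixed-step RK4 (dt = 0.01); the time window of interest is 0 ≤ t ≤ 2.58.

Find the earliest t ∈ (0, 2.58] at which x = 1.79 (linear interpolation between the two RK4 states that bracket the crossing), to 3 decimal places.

t=0.000: state=(2.010, 2.200)
step 1 (dt=0.01): k1=(-1.439, -0.568), k2=(-1.429, -0.577), k3=(-1.429, -0.577), k4=(-1.419, -0.585); state += dt/6·(k1+2k2+2k3+k4)
t=0.010: state=(1.996, 2.194)
t=0.020: state=(1.982, 2.188)
t=0.030: state=(1.968, 2.182)
continuing one RK4 step at a time; state shown every 10 steps (Δt=0.1):
t=0.100: state=(1.876, 2.136)
t=0.170: state=(1.794, 2.083)
next step: t=0.180: state=(1.783, 2.075) — x has crossed 1.79
linear interpolation between t=0.170 (1.79352) and t=0.180 (1.78251) → t≈0.173

t = 0.173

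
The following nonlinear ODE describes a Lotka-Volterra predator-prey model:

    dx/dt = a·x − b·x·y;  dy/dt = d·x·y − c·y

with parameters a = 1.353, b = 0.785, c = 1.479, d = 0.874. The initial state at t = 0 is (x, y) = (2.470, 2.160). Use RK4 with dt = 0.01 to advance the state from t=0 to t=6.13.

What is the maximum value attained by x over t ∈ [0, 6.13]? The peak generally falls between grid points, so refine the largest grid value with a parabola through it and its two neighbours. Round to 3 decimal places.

max x = 2.598

t=0.000: state=(2.470, 2.160)
step 1 (dt=0.01): k1=(-0.846, 1.468), k2=(-0.859, 1.465), k3=(-0.859, 1.465), k4=(-0.872, 1.462); state += dt/6·(k1+2k2+2k3+k4)
t=0.010: state=(2.461, 2.175)
t=0.020: state=(2.453, 2.189)
t=0.030: state=(2.443, 2.204)
continuing one RK4 step at a time; state shown every 20 steps (Δt=0.2):
t=0.200: state=(2.256, 2.432)
t=0.400: state=(1.986, 2.622)
t=0.600: state=(1.712, 2.694)
t=0.800: state=(1.474, 2.646)
t=1.000: state=(1.288, 2.504)
t=1.200: state=(1.157, 2.305)
t=1.400: state=(1.074, 2.082)
t=1.600: state=(1.034, 1.861)
t=1.800: state=(1.028, 1.657)
t=2.000: state=(1.054, 1.478)
t=2.200: state=(1.109, 1.328)
t=2.400: state=(1.191, 1.208)
t=2.600: state=(1.302, 1.117)
t=2.800: state=(1.439, 1.055)
t=3.000: state=(1.603, 1.024)
t=3.200: state=(1.790, 1.024)
t=3.400: state=(1.993, 1.060)
t=3.600: state=(2.200, 1.138)
t=3.800: state=(2.389, 1.265)
t=4.000: state=(2.533, 1.448)
t=4.200: state=(2.597, 1.689)
t=4.400: state=(2.555, 1.975)
t=4.600: state=(2.399, 2.268)
t=4.800: state=(2.158, 2.516)
t=5.000: state=(1.881, 2.664)
t=5.200: state=(1.617, 2.689)
t=5.400: state=(1.397, 2.602)
t=5.600: state=(1.232, 2.433)
t=5.800: state=(1.120, 2.222)
t=6.000: state=(1.055, 1.998)
t=6.130: state=(1.033, 1.856)
largest grid value and its neighbours: x(4.220)=2.59817, x(4.230)=2.59818, x(4.240)=2.59791
parabola through these three points peaks at t≈4.225 with x≈2.59821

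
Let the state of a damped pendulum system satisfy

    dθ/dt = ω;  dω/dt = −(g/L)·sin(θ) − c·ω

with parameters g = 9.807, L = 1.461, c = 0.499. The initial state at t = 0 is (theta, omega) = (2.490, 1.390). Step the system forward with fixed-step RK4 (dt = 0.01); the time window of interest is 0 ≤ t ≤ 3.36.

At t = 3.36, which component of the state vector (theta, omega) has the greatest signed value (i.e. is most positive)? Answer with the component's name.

t=0.000: state=(2.490, 1.390)
step 1 (dt=0.01): k1=(1.390, -4.764), k2=(1.366, -4.715), k3=(1.366, -4.716), k4=(1.343, -4.668); state += dt/6·(k1+2k2+2k3+k4)
t=0.010: state=(2.504, 1.343)
t=0.020: state=(2.517, 1.297)
t=0.030: state=(2.530, 1.251)
continuing one RK4 step at a time; state shown every 20 steps (Δt=0.2):
t=0.200: state=(2.684, 0.602)
t=0.400: state=(2.745, 0.028)
t=0.600: state=(2.699, -0.485)
t=0.800: state=(2.547, -1.063)
t=1.000: state=(2.263, -1.808)
t=1.200: state=(1.809, -2.761)
t=1.400: state=(1.155, -3.750)
t=1.600: state=(0.342, -4.241)
t=1.800: state=(-0.473, -3.738)
t=2.000: state=(-1.101, -2.469)
t=2.200: state=(-1.449, -1.009)
t=2.400: state=(-1.511, 0.361)
t=2.600: state=(-1.314, 1.590)
t=2.800: state=(-0.891, 2.578)
t=3.000: state=(-0.317, 3.052)
t=3.200: state=(0.279, 2.774)
t=3.360: state=(0.671, 2.081)
compare at T: theta=0.671, omega=2.081

largest component: omega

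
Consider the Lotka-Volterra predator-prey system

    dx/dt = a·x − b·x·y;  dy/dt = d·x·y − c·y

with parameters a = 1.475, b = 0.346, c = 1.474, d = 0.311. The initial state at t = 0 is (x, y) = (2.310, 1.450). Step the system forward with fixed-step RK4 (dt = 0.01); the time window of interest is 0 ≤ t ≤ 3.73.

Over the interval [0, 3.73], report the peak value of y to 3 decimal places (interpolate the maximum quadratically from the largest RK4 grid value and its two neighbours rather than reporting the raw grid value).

max y = 10.945

t=0.000: state=(2.310, 1.450)
step 1 (dt=0.01): k1=(2.248, -1.096), k2=(2.264, -1.086), k3=(2.264, -1.086), k4=(2.279, -1.077); state += dt/6·(k1+2k2+2k3+k4)
t=0.010: state=(2.333, 1.439)
t=0.020: state=(2.356, 1.428)
t=0.030: state=(2.379, 1.418)
continuing one RK4 step at a time; state shown every 20 steps (Δt=0.2):
t=0.200: state=(2.825, 1.266)
t=0.400: state=(3.492, 1.146)
t=0.600: state=(4.343, 1.088)
t=0.800: state=(5.411, 1.096)
t=1.000: state=(6.719, 1.189)
t=1.200: state=(8.257, 1.409)
t=1.400: state=(9.925, 1.847)
t=1.600: state=(11.433, 2.677)
t=1.800: state=(12.170, 4.179)
t=2.000: state=(11.335, 6.528)
t=2.200: state=(8.830, 9.160)
t=2.400: state=(5.898, 10.764)
t=2.600: state=(3.730, 10.759)
t=2.800: state=(2.461, 9.675)
t=3.000: state=(1.779, 8.202)
t=3.200: state=(1.426, 6.740)
t=3.400: state=(1.258, 5.452)
t=3.600: state=(1.204, 4.381)
t=3.730: state=(1.213, 3.798)
largest grid value and its neighbours: y(2.490)=10.94417, y(2.500)=10.94434, y(2.510)=10.94082
parabola through these three points peaks at t≈2.495 with y≈10.94472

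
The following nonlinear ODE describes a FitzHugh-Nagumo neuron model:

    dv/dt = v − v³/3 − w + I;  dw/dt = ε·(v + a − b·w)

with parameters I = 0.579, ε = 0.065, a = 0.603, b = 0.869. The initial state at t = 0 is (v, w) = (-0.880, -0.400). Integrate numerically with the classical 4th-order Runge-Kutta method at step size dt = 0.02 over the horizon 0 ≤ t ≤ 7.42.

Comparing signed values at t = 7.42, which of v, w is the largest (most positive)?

t=0.000: state=(-0.880, -0.400)
step 1 (dt=0.02): k1=(0.326, 0.005), k2=(0.327, 0.005), k3=(0.327, 0.005), k4=(0.328, 0.005); state += dt/6·(k1+2k2+2k3+k4)
t=0.020: state=(-0.873, -0.400)
t=0.040: state=(-0.867, -0.400)
t=0.060: state=(-0.860, -0.400)
continuing one RK4 step at a time; state shown every 25 steps (Δt=0.5):
t=0.500: state=(-0.704, -0.395)
t=1.000: state=(-0.482, -0.384)
t=1.500: state=(-0.164, -0.364)
t=2.000: state=(0.332, -0.333)
t=2.500: state=(1.048, -0.283)
t=3.000: state=(1.683, -0.211)
t=3.500: state=(1.937, -0.127)
t=4.000: state=(1.982, -0.041)
t=4.500: state=(1.970, 0.043)
t=5.000: state=(1.945, 0.124)
t=5.500: state=(1.918, 0.202)
t=6.000: state=(1.890, 0.276)
t=6.500: state=(1.861, 0.348)
t=7.000: state=(1.833, 0.417)
t=7.420: state=(1.809, 0.473)
compare at T: v=1.809, w=0.473

largest component: v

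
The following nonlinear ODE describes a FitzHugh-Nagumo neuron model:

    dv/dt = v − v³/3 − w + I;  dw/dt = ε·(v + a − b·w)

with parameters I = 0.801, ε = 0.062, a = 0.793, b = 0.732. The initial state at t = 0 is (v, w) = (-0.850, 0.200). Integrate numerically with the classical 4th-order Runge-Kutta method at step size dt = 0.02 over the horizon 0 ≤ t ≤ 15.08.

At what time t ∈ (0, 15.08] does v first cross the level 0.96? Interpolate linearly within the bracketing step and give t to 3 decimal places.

t=0.000: state=(-0.850, 0.200)
step 1 (dt=0.02): k1=(-0.044, -0.013), k2=(-0.044, -0.013), k3=(-0.044, -0.013), k4=(-0.044, -0.013); state += dt/6·(k1+2k2+2k3+k4)
t=0.020: state=(-0.851, 0.200)
t=0.040: state=(-0.852, 0.199)
t=0.060: state=(-0.853, 0.199)
continuing one RK4 step at a time; state shown every 25 steps (Δt=0.5):
t=0.500: state=(-0.872, 0.193)
t=1.000: state=(-0.893, 0.186)
t=1.500: state=(-0.913, 0.179)
t=2.000: state=(-0.930, 0.171)
t=2.500: state=(-0.944, 0.163)
t=3.000: state=(-0.955, 0.154)
t=3.500: state=(-0.962, 0.146)
t=4.000: state=(-0.965, 0.137)
t=4.500: state=(-0.963, 0.129)
t=5.000: state=(-0.958, 0.121)
t=5.500: state=(-0.948, 0.113)
t=6.000: state=(-0.934, 0.106)
t=6.500: state=(-0.915, 0.100)
t=7.000: state=(-0.892, 0.094)
t=7.500: state=(-0.863, 0.089)
t=8.000: state=(-0.829, 0.086)
t=8.500: state=(-0.787, 0.083)
t=9.000: state=(-0.734, 0.082)
t=9.500: state=(-0.669, 0.083)
t=10.000: state=(-0.583, 0.086)
t=10.500: state=(-0.466, 0.093)
t=11.000: state=(-0.298, 0.103)
t=11.500: state=(-0.040, 0.120)
t=12.000: state=(0.367, 0.146)
t=12.500: state=(0.954, 0.187)
next step: t=12.520: state=(0.980, 0.189) — v has crossed 0.96
linear interpolation between t=12.500 (0.95394) and t=12.520 (0.97952) → t≈12.505

t = 12.505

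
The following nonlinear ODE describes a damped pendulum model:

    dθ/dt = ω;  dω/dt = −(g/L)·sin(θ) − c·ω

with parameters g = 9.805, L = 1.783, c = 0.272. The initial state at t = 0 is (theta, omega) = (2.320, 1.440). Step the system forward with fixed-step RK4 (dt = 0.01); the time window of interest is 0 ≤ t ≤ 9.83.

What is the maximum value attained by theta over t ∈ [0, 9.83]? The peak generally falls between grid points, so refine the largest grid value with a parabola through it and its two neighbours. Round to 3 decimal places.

t=0.000: state=(2.320, 1.440)
step 1 (dt=0.01): k1=(1.440, -4.418), k2=(1.418, -4.385), k3=(1.418, -4.386), k4=(1.396, -4.353); state += dt/6·(k1+2k2+2k3+k4)
t=0.010: state=(2.334, 1.396)
t=0.020: state=(2.348, 1.353)
t=0.030: state=(2.361, 1.310)
continuing one RK4 step at a time; state shown every 50 steps (Δt=0.5):
t=0.500: state=(2.591, -0.221)
t=1.000: state=(2.092, -1.901)
t=1.500: state=(0.586, -3.960)
t=2.000: state=(-1.223, -2.580)
t=2.500: state=(-1.781, 0.279)
t=3.000: state=(-1.003, 2.737)
t=3.500: state=(0.566, 2.860)
t=4.000: state=(1.382, 0.277)
t=4.500: state=(0.878, -2.149)
t=5.000: state=(-0.407, -2.427)
t=5.500: state=(-1.109, -0.209)
t=6.000: state=(-0.641, 1.900)
t=6.500: state=(0.427, 1.888)
t=7.000: state=(0.904, -0.097)
t=7.500: state=(0.389, -1.742)
t=8.000: state=(-0.479, -1.340)
t=8.500: state=(-0.717, 0.434)
t=9.000: state=(-0.157, 1.545)
t=9.500: state=(0.504, 0.816)
t=9.830: state=(0.606, -0.210)
largest grid value and its neighbours: theta(0.410)=2.59978, theta(0.420)=2.59996, theta(0.430)=2.59986
parabola through these three points peaks at t≈0.421 with theta≈2.59996

max theta = 2.600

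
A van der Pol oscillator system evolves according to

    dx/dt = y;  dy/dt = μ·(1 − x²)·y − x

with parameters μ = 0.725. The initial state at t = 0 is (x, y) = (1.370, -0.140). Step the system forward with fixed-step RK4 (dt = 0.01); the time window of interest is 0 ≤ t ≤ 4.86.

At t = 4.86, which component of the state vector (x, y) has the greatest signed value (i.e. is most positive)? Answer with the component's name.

largest component: y

t=0.000: state=(1.370, -0.140)
step 1 (dt=0.01): k1=(-0.140, -1.281), k2=(-0.146, -1.276), k3=(-0.146, -1.276), k4=(-0.153, -1.272); state += dt/6·(k1+2k2+2k3+k4)
t=0.010: state=(1.369, -0.153)
t=0.020: state=(1.367, -0.165)
t=0.030: state=(1.365, -0.178)
continuing one RK4 step at a time; state shown every 20 steps (Δt=0.2):
t=0.200: state=(1.318, -0.379)
t=0.400: state=(1.220, -0.590)
t=0.600: state=(1.082, -0.789)
t=0.800: state=(0.905, -0.989)
t=1.000: state=(0.685, -1.207)
t=1.200: state=(0.420, -1.451)
t=1.400: state=(0.104, -1.716)
t=1.600: state=(-0.265, -1.963)
t=1.800: state=(-0.674, -2.096)
t=2.000: state=(-1.087, -1.983)
t=2.200: state=(-1.447, -1.568)
t=2.400: state=(-1.702, -0.976)
t=2.600: state=(-1.839, -0.408)
t=2.800: state=(-1.874, 0.028)
t=3.000: state=(-1.837, 0.333)
t=3.200: state=(-1.747, 0.549)
t=3.400: state=(-1.620, 0.717)
t=3.600: state=(-1.462, 0.867)
t=3.800: state=(-1.273, 1.022)
t=4.000: state=(-1.052, 1.198)
t=4.200: state=(-0.791, 1.410)
t=4.400: state=(-0.484, 1.669)
t=4.600: state=(-0.121, 1.967)
t=4.800: state=(0.302, 2.249)
t=4.860: state=(0.439, 2.313)
compare at T: x=0.439, y=2.313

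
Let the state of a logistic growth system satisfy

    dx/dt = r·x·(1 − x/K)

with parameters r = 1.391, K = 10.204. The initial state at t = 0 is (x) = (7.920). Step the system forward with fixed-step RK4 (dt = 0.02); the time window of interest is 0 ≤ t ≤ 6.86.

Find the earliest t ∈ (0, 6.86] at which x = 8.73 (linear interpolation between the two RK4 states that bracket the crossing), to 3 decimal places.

t = 0.385

t=0.000: state=(7.920)
step 1 (dt=0.02): k1=(2.466), k2=(2.447), k3=(2.447), k4=(2.428); state += dt/6·(k1+2k2+2k3+k4)
t=0.020: state=(7.969)
t=0.040: state=(8.017)
t=0.060: state=(8.065)
t=0.380: state=(8.721)
next step: t=0.400: state=(8.756) — x has crossed 8.73
linear interpolation between t=0.380 (8.72148) and t=0.400 (8.75638) → t≈0.385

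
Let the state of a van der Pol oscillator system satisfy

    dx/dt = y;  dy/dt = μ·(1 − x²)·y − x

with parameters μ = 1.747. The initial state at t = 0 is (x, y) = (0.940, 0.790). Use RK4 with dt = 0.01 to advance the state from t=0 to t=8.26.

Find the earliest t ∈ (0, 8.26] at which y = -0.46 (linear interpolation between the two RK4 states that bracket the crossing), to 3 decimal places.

t=0.000: state=(0.940, 0.790)
step 1 (dt=0.01): k1=(0.790, -0.779), k2=(0.786, -0.794), k3=(0.786, -0.794), k4=(0.782, -0.809); state += dt/6·(k1+2k2+2k3+k4)
t=0.010: state=(0.948, 0.782)
t=0.020: state=(0.956, 0.774)
t=0.030: state=(0.963, 0.765)
continuing one RK4 step at a time; state shown every 50 steps (Δt=0.5):
t=0.500: state=(1.194, 0.180)
t=1.000: state=(1.136, -0.378)
t=1.080: state=(1.102, -0.453)
next step: t=1.090: state=(1.098, -0.462) — y has crossed -0.46
linear interpolation between t=1.080 (-0.45276) and t=1.090 (-0.46208) → t≈1.088

t = 1.088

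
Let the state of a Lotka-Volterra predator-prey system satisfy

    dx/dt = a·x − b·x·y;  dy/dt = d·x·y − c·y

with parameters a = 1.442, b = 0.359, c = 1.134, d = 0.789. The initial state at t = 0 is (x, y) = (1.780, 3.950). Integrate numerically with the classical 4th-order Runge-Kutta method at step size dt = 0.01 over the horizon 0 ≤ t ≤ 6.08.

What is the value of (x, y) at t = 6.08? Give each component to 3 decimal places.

t=0.000: state=(1.780, 3.950)
step 1 (dt=0.01): k1=(0.043, 1.068), k2=(0.039, 1.070), k3=(0.039, 1.070), k4=(0.036, 1.072); state += dt/6·(k1+2k2+2k3+k4)
t=0.010: state=(1.780, 3.961)
t=0.020: state=(1.781, 3.971)
t=0.030: state=(1.781, 3.982)
continuing one RK4 step at a time; state shown every 20 steps (Δt=0.2):
t=0.200: state=(1.775, 4.169)
t=0.400: state=(1.741, 4.387)
t=0.600: state=(1.684, 4.583)
t=0.800: state=(1.607, 4.737)
t=1.000: state=(1.520, 4.833)
t=1.200: state=(1.432, 4.862)
t=1.400: state=(1.348, 4.826)
t=1.600: state=(1.276, 4.731)
t=1.800: state=(1.218, 4.590)
t=2.000: state=(1.176, 4.419)
t=2.200: state=(1.150, 4.231)
t=2.400: state=(1.141, 4.040)
t=2.600: state=(1.146, 3.856)
t=2.800: state=(1.167, 3.688)
t=3.000: state=(1.201, 3.543)
t=3.200: state=(1.248, 3.426)
t=3.400: state=(1.307, 3.340)
t=3.600: state=(1.374, 3.289)
t=3.800: state=(1.449, 3.276)
t=4.000: state=(1.527, 3.302)
t=4.200: state=(1.604, 3.370)
t=4.400: state=(1.674, 3.479)
t=4.600: state=(1.731, 3.629)
t=4.800: state=(1.769, 3.814)
t=5.000: state=(1.781, 4.024)
t=5.200: state=(1.766, 4.245)
t=5.400: state=(1.724, 4.458)
t=5.600: state=(1.659, 4.642)
t=5.800: state=(1.578, 4.777)
t=6.000: state=(1.490, 4.851)
t=6.080: state=(1.454, 4.861)

(x, y) = (1.454, 4.861)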